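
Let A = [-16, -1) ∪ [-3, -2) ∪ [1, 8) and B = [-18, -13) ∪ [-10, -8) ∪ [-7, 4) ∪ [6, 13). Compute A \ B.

[-13, -10) ∪ [-8, -7) ∪ [4, 6)

Merge the first list: [-16, -1), [1, 8).
[-16, -1) with B removed leaves [-13, -10), [-8, -7).
[1, 8) with B removed leaves [4, 6).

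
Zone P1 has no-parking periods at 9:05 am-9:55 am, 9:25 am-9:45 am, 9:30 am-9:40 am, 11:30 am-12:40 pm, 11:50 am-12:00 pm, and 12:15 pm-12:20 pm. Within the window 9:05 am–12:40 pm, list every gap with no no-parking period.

Covered (merged): 9:05 am–9:55 am, 11:30 am–12:40 pm.
Gaps within 9:05 am–12:40 pm: 9:55 am–11:30 am.

9:55 am–11:30 am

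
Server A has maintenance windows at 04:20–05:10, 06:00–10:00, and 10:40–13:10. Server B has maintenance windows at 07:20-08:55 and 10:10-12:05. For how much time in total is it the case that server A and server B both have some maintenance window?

A ∩ B = 07:20-08:55, 10:40-12:05.
Total: 1 h 35 min + 1 h 25 min = 3 h.

3 h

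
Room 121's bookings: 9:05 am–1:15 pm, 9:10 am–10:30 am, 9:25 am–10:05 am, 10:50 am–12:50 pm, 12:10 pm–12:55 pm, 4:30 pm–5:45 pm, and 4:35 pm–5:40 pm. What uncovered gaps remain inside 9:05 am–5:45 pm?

The merged coverage is 9:05 am–1:15 pm, 4:30 pm–5:45 pm.
Complement within 9:05 am–5:45 pm: 1:15 pm–4:30 pm.

1:15 pm–4:30 pm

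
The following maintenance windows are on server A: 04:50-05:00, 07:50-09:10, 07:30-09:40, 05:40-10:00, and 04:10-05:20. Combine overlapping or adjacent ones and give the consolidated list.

Sort by start: 04:10–05:20, 04:50–05:00, 05:40–10:00, 07:30–09:40, 07:50–09:10.
04:50–05:00 overlaps/touches 04:10–05:20 → extend to 04:10–05:20.
05:40–10:00 is disjoint → start new block.
07:30–09:40 overlaps/touches 05:40–10:00 → extend to 05:40–10:00.
07:50–09:10 overlaps/touches 05:40–10:00 → extend to 05:40–10:00.

04:10–05:20, 05:40–10:00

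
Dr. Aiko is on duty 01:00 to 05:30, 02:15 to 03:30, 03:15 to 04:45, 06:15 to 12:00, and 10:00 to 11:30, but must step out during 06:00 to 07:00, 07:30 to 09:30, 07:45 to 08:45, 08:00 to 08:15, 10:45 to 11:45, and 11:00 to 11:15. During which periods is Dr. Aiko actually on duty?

01:00–05:30, 07:00–07:30, 09:30–10:45, 11:45–12:00

Merge the first list: 01:00–05:30, 06:15–12:00.
Merge the second list: 06:00–07:00, 07:30–09:30, 10:45–11:45.
01:00–05:30 is untouched.
06:15–12:00 with B removed leaves 07:00–07:30, 09:30–10:45, 11:45–12:00.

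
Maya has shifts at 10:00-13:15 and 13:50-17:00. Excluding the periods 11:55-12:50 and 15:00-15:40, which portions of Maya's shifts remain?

10:00-13:15 \ B = 10:00-11:55, 12:50-13:15.
13:50-17:00 \ B = 13:50-15:00, 15:40-17:00.

10:00-11:55, 12:50-13:15, 13:50-15:00, 15:40-17:00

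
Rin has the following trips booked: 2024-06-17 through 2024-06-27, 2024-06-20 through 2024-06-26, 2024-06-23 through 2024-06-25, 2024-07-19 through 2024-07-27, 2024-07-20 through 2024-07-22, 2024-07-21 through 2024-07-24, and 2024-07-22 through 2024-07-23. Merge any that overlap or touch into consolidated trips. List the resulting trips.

2024-06-20 through 2024-06-26 overlaps/touches 2024-06-17 through 2024-06-27 → extend to 2024-06-17 through 2024-06-27.
2024-06-23 through 2024-06-25 overlaps/touches 2024-06-17 through 2024-06-27 → extend to 2024-06-17 through 2024-06-27.
2024-07-19 through 2024-07-27 is disjoint → start new block.
2024-07-20 through 2024-07-22 overlaps/touches 2024-07-19 through 2024-07-27 → extend to 2024-07-19 through 2024-07-27.
2024-07-21 through 2024-07-24 overlaps/touches 2024-07-19 through 2024-07-27 → extend to 2024-07-19 through 2024-07-27.
2024-07-22 through 2024-07-23 overlaps/touches 2024-07-19 through 2024-07-27 → extend to 2024-07-19 through 2024-07-27.

2024-06-17 through 2024-06-27, 2024-07-19 through 2024-07-27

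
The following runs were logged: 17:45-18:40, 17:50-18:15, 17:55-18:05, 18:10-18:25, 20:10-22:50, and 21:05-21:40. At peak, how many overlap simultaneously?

At 17:55, 3 of the intervals are simultaneously active.
No point has more.

3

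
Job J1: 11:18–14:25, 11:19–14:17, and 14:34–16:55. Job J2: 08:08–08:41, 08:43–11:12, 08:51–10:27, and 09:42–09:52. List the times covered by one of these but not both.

08:08-08:41, 08:43-11:12, 11:18-14:25, 14:34-16:55

Merge the first list: 11:18-14:25, 14:34-16:55.
Merge the second list: 08:08-08:41, 08:43-11:12.
A but not B: 11:18-14:25, 14:34-16:55.
B but not A: 08:08-08:41, 08:43-11:12.
Combining gives A △ B.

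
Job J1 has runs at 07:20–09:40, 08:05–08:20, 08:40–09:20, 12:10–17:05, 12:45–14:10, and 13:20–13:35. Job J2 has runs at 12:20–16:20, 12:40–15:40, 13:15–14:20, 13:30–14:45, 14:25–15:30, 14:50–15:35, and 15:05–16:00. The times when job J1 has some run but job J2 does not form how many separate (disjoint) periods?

A, merged: 07:20–09:40, 12:10–17:05.
B, merged: 12:20–16:20.
A \ B = 07:20–09:40, 12:10–12:20, 16:20–17:05.
That is 3 disjoint pieces.

3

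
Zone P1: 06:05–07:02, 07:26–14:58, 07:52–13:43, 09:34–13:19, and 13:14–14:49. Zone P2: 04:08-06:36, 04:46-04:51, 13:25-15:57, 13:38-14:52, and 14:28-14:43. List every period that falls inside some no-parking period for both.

Merge the first list: 06:05-07:02, 07:26-14:58.
Merge the second list: 04:08-06:36, 13:25-15:57.
06:05-07:02 overlaps B on 06:05-06:36.
07:26-14:58 overlaps B on 13:25-14:58.

06:05-06:36, 13:25-14:58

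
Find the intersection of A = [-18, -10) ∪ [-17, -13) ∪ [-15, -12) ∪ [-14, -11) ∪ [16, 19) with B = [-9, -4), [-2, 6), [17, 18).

[17, 18)

A, merged: [-18, -10), [16, 19).
[-18, -10) meets no B interval.
[16, 19) ∩ B → [17, 18).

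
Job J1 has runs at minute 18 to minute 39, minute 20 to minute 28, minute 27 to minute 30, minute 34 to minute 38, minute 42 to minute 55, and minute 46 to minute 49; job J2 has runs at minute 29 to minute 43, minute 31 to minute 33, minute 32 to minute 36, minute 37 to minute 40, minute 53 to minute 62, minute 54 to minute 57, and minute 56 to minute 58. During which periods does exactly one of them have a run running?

minute 18 to minute 29, minute 39 to minute 42, minute 43 to minute 53, minute 55 to minute 62

First set merges to minute 18 to minute 39, minute 42 to minute 55.
Second set merges to minute 29 to minute 43, minute 53 to minute 62.
Only in the first: minute 18 to minute 29, minute 43 to minute 53.
Only in the second: minute 39 to minute 42, minute 55 to minute 62.
Together these are the periods covered by exactly one.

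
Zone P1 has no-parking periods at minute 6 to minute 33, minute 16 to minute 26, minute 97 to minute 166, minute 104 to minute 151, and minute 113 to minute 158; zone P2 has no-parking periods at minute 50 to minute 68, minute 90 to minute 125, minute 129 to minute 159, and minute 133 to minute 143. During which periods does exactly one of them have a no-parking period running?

minute 6 to minute 33, minute 50 to minute 68, minute 90 to minute 97, minute 125 to minute 129, minute 159 to minute 166

A, merged: minute 6 to minute 33, minute 97 to minute 166.
B, merged: minute 50 to minute 68, minute 90 to minute 125, minute 129 to minute 159.
Only in the first: minute 6 to minute 33, minute 125 to minute 129, minute 159 to minute 166.
Only in the second: minute 50 to minute 68, minute 90 to minute 97.
Together these are the periods covered by exactly one.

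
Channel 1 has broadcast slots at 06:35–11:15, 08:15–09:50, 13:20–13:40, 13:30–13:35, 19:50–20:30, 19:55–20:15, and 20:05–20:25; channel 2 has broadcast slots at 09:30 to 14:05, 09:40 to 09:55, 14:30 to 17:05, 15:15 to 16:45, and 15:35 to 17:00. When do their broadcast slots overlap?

09:30–11:15, 13:20–13:40

First set merges to 06:35–11:15, 13:20–13:40, 19:50–20:30.
Second set merges to 09:30–14:05, 14:30–17:05.
06:35–11:15 ∩ B → 09:30–11:15.
13:20–13:40 ∩ B → 13:20–13:40.
19:50–20:30 meets no B interval.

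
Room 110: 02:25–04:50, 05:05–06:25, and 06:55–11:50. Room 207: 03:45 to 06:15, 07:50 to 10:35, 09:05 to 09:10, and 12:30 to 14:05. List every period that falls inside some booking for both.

03:45–04:50, 05:05–06:15, 07:50–10:35

Merge the second list: 03:45–06:15, 07:50–10:35, 12:30–14:05.
02:25–04:50 overlaps B on 03:45–04:50.
05:05–06:25 overlaps B on 05:05–06:15.
06:55–11:50 overlaps B on 07:50–10:35.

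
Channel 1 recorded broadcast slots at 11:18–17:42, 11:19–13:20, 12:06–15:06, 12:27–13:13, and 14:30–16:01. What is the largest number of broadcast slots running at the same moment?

At 12:27, 4 of the intervals are simultaneously active.
No point has more.

4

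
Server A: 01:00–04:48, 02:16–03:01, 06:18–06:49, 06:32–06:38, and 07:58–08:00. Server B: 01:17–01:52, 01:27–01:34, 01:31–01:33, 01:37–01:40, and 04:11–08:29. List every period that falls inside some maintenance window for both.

A, merged: 01:00–04:48, 06:18–06:49, 07:58–08:00.
B, merged: 01:17–01:52, 04:11–08:29.
01:00–04:48 meets the second set on 01:17–01:52, 04:11–04:48.
06:18–06:49 meets the second set on 06:18–06:49.
07:58–08:00 meets the second set on 07:58–08:00.

01:17–01:52, 04:11–04:48, 06:18–06:49, 07:58–08:00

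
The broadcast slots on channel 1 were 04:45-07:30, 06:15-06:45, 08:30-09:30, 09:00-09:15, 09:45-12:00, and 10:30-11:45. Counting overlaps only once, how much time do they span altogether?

Merged: 04:45-07:30, 08:30-09:30, 09:45-12:00.
Lengths: 2 h 45 min + 1 h + 2 h 15 min = 6 h.

6 h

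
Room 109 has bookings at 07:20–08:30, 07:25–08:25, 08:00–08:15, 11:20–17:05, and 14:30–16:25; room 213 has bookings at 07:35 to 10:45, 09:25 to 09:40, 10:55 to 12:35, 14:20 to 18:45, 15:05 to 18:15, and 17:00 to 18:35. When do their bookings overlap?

07:35–08:30, 11:20–12:35, 14:20–17:05

Merge the first list: 07:20–08:30, 11:20–17:05.
Merge the second list: 07:35–10:45, 10:55–12:35, 14:20–18:45.
07:20–08:30 ∩ B → 07:35–08:30.
11:20–17:05 ∩ B → 11:20–12:35, 14:20–17:05.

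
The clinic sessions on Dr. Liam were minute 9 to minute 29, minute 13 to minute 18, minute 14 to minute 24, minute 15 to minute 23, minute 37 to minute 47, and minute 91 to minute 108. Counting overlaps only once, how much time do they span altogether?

47 minutes

Merged: minute 9 to minute 29, minute 37 to minute 47, minute 91 to minute 108.
Lengths: 20 minutes + 10 minutes + 17 minutes = 47 minutes.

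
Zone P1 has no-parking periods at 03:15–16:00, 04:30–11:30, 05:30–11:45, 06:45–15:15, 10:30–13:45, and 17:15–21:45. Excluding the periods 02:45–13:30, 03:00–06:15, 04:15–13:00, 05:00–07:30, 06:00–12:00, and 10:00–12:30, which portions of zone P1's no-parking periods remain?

Merge the first list: 03:15–16:00, 17:15–21:45.
Merge the second list: 02:45–13:30.
03:15–16:00 with B removed leaves 13:30–16:00.
17:15–21:45 is untouched.

13:30–16:00, 17:15–21:45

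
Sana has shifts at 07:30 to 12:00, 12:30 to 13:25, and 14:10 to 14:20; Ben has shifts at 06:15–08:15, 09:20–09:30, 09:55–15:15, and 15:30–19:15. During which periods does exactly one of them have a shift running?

06:15–07:30, 08:15–09:20, 09:30–09:55, 12:00–12:30, 13:25–14:10, 14:20–15:15, 15:30–19:15

A but not B: 08:15–09:20, 09:30–09:55.
B but not A: 06:15–07:30, 12:00–12:30, 13:25–14:10, 14:20–15:15, 15:30–19:15.
Combining gives A △ B.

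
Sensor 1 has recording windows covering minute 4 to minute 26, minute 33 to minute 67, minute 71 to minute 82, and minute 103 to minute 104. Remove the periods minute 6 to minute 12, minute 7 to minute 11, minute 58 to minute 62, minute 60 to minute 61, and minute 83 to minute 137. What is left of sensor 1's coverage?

minute 4 to minute 6, minute 12 to minute 26, minute 33 to minute 58, minute 62 to minute 67, minute 71 to minute 82

Merge the second list: minute 6 to minute 12, minute 58 to minute 62, minute 83 to minute 137.
minute 4 to minute 26 \ B = minute 4 to minute 6, minute 12 to minute 26.
minute 33 to minute 67 \ B = minute 33 to minute 58, minute 62 to minute 67.
minute 71 to minute 82: nothing removed.
minute 103 to minute 104: entirely removed.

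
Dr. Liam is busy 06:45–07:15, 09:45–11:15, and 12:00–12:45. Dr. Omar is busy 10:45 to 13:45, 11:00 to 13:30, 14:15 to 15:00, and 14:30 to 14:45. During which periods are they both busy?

10:45–11:15, 12:00–12:45

Merge the second list: 10:45–13:45, 14:15–15:00.
06:45–07:15 meets no B interval.
09:45–11:15 ∩ B → 10:45–11:15.
12:00–12:45 ∩ B → 12:00–12:45.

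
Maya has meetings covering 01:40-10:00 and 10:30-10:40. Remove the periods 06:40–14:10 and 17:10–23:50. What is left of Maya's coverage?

01:40–10:00 with B removed leaves 01:40–06:40.
10:30–10:40 lies entirely inside B → drops out.

01:40–06:40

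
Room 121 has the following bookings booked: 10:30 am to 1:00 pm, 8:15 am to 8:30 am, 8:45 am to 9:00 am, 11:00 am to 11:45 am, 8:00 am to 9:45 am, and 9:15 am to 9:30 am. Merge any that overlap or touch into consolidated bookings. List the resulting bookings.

Sort by start: 8:00 am-9:45 am, 8:15 am-8:30 am, 8:45 am-9:00 am, 9:15 am-9:30 am, 10:30 am-1:00 pm, 11:00 am-11:45 am.
8:15 am-8:30 am overlaps/touches 8:00 am-9:45 am → extend to 8:00 am-9:45 am.
8:45 am-9:00 am overlaps/touches 8:00 am-9:45 am → extend to 8:00 am-9:45 am.
9:15 am-9:30 am overlaps/touches 8:00 am-9:45 am → extend to 8:00 am-9:45 am.
10:30 am-1:00 pm is disjoint → start new block.
11:00 am-11:45 am overlaps/touches 10:30 am-1:00 pm → extend to 10:30 am-1:00 pm.

8:00 am-9:45 am, 10:30 am-1:00 pm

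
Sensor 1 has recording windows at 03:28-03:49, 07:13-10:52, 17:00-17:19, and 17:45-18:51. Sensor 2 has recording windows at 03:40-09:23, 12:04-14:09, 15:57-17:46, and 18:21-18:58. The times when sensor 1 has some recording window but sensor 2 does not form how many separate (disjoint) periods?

3

A \ B = 03:28–03:40, 09:23–10:52, 17:46–18:21.
That is 3 disjoint pieces.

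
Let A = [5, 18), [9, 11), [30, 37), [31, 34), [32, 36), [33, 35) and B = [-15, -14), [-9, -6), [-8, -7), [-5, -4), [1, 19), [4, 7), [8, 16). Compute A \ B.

[30, 37)

Merge the first list: [5, 18), [30, 37).
Merge the second list: [-15, -14), [-9, -6), [-5, -4), [1, 19).
[5, 18): fully covered by B → removed.
[30, 37): no B overlap → unchanged.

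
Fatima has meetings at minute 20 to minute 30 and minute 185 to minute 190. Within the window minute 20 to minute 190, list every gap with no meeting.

Covered (merged): minute 20 to minute 30, minute 185 to minute 190.
Complement within minute 20 to minute 190: minute 30 to minute 185.

minute 30 to minute 185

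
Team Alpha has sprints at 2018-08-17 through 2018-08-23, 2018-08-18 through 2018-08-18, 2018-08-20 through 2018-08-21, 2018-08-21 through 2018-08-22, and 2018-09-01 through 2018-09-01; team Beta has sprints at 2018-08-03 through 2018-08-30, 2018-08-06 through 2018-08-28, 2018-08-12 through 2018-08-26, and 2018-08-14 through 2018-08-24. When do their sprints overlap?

A, merged: 2018-08-17 through 2018-08-23, 2018-09-01 through 2018-09-01.
B, merged: 2018-08-03 through 2018-08-30.
2018-08-17 through 2018-08-23 ∩ B → 2018-08-17 through 2018-08-23.
2018-09-01 through 2018-09-01 meets no B interval.

2018-08-17 through 2018-08-23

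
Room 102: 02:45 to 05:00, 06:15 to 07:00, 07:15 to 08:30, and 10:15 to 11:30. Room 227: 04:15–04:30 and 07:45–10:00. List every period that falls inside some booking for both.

02:45-05:00 meets the second set on 04:15-04:30.
06:15-07:00: no overlap with the second set.
07:15-08:30 meets the second set on 07:45-08:30.
10:15-11:30: no overlap with the second set.

04:15-04:30, 07:45-08:30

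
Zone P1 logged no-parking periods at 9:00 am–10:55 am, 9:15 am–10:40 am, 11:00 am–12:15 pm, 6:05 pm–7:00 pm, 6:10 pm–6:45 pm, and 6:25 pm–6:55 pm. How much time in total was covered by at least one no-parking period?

Merged: 9:00 am-10:55 am, 11:00 am-12:15 pm, 6:05 pm-7:00 pm.
Lengths: 1 h 55 min + 1 h 15 min + 55 min = 4 h 5 min.

4 h 5 min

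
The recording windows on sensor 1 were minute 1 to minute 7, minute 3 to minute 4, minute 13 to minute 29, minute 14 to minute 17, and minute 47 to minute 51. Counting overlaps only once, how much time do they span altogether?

Merged: minute 1 to minute 7, minute 13 to minute 29, minute 47 to minute 51.
Lengths: 6 minutes + 16 minutes + 4 minutes = 26 minutes.

26 minutes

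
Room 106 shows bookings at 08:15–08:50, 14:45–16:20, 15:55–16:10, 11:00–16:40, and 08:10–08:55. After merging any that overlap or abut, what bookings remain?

08:10–08:55, 11:00–16:40

Sort by start: 08:10–08:55, 08:15–08:50, 11:00–16:40, 14:45–16:20, 15:55–16:10.
08:15–08:50 overlaps/touches 08:10–08:55 → extend to 08:10–08:55.
11:00–16:40 is disjoint → start new block.
14:45–16:20 overlaps/touches 11:00–16:40 → extend to 11:00–16:40.
15:55–16:10 overlaps/touches 11:00–16:40 → extend to 11:00–16:40.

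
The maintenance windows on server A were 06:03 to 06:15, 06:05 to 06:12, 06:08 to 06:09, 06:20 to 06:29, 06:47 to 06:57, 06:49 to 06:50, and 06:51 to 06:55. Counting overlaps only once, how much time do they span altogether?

Merged: 06:03–06:15, 06:20–06:29, 06:47–06:57.
Lengths: 12 min + 9 min + 10 min = 31 min.

31 min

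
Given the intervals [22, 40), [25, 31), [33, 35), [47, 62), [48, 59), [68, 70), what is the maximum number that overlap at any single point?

Sweep endpoints in order; track running count of active intervals.
Peak of 2 reached at 25.

2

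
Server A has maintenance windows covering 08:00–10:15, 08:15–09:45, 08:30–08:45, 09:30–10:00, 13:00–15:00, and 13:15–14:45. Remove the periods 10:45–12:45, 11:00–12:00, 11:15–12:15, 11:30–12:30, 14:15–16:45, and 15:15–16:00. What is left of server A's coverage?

First set merges to 08:00-10:15, 13:00-15:00.
Second set merges to 10:45-12:45, 14:15-16:45.
08:00-10:15 is untouched.
13:00-15:00 with B removed leaves 13:00-14:15.

08:00-10:15, 13:00-14:15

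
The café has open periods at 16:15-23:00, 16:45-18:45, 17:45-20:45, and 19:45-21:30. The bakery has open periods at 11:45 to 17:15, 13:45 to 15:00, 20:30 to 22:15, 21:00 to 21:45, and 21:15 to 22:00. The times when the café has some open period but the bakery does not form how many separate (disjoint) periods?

2

A, merged: 16:15–23:00.
B, merged: 11:45–17:15, 20:30–22:15.
A \ B = 17:15–20:30, 22:15–23:00.
That is 2 disjoint pieces.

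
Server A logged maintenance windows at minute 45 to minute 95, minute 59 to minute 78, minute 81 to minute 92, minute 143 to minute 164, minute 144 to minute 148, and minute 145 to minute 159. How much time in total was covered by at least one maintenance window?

71 minutes

Merged: minute 45 to minute 95, minute 143 to minute 164.
Lengths: 50 minutes + 21 minutes = 71 minutes.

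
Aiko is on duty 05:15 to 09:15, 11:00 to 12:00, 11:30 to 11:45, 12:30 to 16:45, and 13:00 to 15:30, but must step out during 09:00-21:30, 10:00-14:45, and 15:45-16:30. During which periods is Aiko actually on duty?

05:15–09:00

First set merges to 05:15–09:15, 11:00–12:00, 12:30–16:45.
Second set merges to 09:00–21:30.
05:15–09:15 minus B → 05:15–09:00.
11:00–12:00: fully covered by B → removed.
12:30–16:45: fully covered by B → removed.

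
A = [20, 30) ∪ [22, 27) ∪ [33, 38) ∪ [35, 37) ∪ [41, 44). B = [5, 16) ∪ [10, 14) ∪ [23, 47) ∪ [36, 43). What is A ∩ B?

[23, 30) ∪ [33, 38) ∪ [41, 44)

First set merges to [20, 30), [33, 38), [41, 44).
Second set merges to [5, 16), [23, 47).
[20, 30) meets the second set on [23, 30).
[33, 38) meets the second set on [33, 38).
[41, 44) meets the second set on [41, 44).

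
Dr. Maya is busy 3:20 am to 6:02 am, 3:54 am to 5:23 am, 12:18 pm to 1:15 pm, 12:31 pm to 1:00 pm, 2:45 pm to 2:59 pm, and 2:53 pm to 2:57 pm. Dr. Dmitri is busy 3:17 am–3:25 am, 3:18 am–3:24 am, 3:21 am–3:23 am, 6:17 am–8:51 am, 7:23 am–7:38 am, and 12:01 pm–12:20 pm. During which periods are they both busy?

3:20 am–3:25 am, 12:18 pm–12:20 pm

A, merged: 3:20 am–6:02 am, 12:18 pm–1:15 pm, 2:45 pm–2:59 pm.
B, merged: 3:17 am–3:25 am, 6:17 am–8:51 am, 12:01 pm–12:20 pm.
3:20 am–6:02 am overlaps B on 3:20 am–3:25 am.
12:18 pm–1:15 pm overlaps B on 12:18 pm–12:20 pm.
2:45 pm–2:59 pm falls entirely outside B.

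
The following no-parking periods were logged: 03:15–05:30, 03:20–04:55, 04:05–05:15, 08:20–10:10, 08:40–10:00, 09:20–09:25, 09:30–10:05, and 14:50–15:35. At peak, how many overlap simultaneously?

Walk the sorted start/end points keeping a running depth.
The depth first hits 3 at 04:05.

3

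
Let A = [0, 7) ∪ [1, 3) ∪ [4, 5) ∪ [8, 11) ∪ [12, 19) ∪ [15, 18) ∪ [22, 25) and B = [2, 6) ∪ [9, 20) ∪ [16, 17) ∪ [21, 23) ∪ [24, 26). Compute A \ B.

[0, 2) ∪ [6, 7) ∪ [8, 9) ∪ [23, 24)

First set merges to [0, 7), [8, 11), [12, 19), [22, 25).
Second set merges to [2, 6), [9, 20), [21, 23), [24, 26).
[0, 7) with B removed leaves [0, 2), [6, 7).
[8, 11) with B removed leaves [8, 9).
[12, 19) lies entirely inside B → drops out.
[22, 25) with B removed leaves [23, 24).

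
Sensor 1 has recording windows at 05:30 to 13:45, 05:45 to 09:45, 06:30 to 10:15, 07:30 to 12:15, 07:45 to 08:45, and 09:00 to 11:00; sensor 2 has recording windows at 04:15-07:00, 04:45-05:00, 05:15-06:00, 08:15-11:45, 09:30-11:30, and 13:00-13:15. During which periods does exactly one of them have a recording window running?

04:15–05:30, 07:00–08:15, 11:45–13:00, 13:15–13:45

A, merged: 05:30–13:45.
B, merged: 04:15–07:00, 08:15–11:45, 13:00–13:15.
Only in the first: 07:00–08:15, 11:45–13:00, 13:15–13:45.
Only in the second: 04:15–05:30.
Together these are the periods covered by exactly one.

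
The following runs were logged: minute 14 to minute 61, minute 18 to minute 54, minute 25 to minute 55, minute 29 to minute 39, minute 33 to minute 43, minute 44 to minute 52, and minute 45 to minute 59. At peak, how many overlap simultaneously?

Walk the sorted start/end points keeping a running depth.
The depth first hits 5 at minute 33.

5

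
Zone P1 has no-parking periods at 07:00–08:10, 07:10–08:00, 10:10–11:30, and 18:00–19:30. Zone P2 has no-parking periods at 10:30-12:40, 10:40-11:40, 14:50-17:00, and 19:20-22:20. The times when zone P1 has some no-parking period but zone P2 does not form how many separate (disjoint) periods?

A, merged: 07:00-08:10, 10:10-11:30, 18:00-19:30.
B, merged: 10:30-12:40, 14:50-17:00, 19:20-22:20.
A \ B = 07:00-08:10, 10:10-10:30, 18:00-19:20.
That is 3 disjoint pieces.

3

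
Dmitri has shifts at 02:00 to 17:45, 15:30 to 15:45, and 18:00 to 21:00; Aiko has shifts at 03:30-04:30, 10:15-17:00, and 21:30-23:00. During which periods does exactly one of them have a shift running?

Merge the first list: 02:00–17:45, 18:00–21:00.
A but not B: 02:00–03:30, 04:30–10:15, 17:00–17:45, 18:00–21:00.
B but not A: 21:30–23:00.
Combining gives A △ B.

02:00–03:30, 04:30–10:15, 17:00–17:45, 18:00–21:00, 21:30–23:00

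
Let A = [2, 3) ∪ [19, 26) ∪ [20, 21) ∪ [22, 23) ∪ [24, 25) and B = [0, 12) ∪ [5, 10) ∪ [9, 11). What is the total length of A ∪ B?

First set merges to [2, 3), [19, 26).
Second set merges to [0, 12).
A ∪ B = [0, 12), [19, 26).
Total: 12 + 7 = 19.

19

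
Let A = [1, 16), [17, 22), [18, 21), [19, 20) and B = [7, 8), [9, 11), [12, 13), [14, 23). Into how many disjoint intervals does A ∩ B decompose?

A, merged: [1, 16), [17, 22).
A ∩ B = [7, 8), [9, 11), [12, 13), [14, 16), [17, 22).
That is 5 disjoint pieces.

5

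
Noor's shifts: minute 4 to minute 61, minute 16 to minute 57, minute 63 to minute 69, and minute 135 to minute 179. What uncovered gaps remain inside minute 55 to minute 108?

minute 61 to minute 63, minute 69 to minute 108

After merging, the occupied span is minute 4 to minute 61, minute 63 to minute 69, minute 135 to minute 179.
Gaps within minute 55 to minute 108: minute 61 to minute 63, minute 69 to minute 108.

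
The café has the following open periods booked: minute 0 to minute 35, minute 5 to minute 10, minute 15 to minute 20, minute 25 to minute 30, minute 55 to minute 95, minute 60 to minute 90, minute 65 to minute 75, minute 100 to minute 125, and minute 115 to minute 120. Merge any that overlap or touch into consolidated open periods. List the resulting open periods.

minute 5 to minute 10 overlaps/touches minute 0 to minute 35 → extend to minute 0 to minute 35.
minute 15 to minute 20 overlaps/touches minute 0 to minute 35 → extend to minute 0 to minute 35.
minute 25 to minute 30 overlaps/touches minute 0 to minute 35 → extend to minute 0 to minute 35.
minute 55 to minute 95 is disjoint → start new block.
minute 60 to minute 90 overlaps/touches minute 55 to minute 95 → extend to minute 55 to minute 95.
minute 65 to minute 75 overlaps/touches minute 55 to minute 95 → extend to minute 55 to minute 95.
minute 100 to minute 125 is disjoint → start new block.
minute 115 to minute 120 overlaps/touches minute 100 to minute 125 → extend to minute 100 to minute 125.

minute 0 to minute 35, minute 55 to minute 95, minute 100 to minute 125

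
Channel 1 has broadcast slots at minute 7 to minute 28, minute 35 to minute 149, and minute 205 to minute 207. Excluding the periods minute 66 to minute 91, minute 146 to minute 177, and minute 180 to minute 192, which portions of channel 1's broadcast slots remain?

minute 7 to minute 28, minute 35 to minute 66, minute 91 to minute 146, minute 205 to minute 207

minute 7 to minute 28: no B overlap → unchanged.
minute 35 to minute 149 minus B → minute 35 to minute 66, minute 91 to minute 146.
minute 205 to minute 207: no B overlap → unchanged.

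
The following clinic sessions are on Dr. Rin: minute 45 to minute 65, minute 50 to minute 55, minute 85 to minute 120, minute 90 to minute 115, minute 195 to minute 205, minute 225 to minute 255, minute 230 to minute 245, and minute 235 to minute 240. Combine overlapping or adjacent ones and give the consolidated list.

minute 45 to minute 65, minute 85 to minute 120, minute 195 to minute 205, minute 225 to minute 255

minute 50 to minute 55 overlaps/touches minute 45 to minute 65 → extend to minute 45 to minute 65.
minute 85 to minute 120 is disjoint → start new block.
minute 90 to minute 115 overlaps/touches minute 85 to minute 120 → extend to minute 85 to minute 120.
minute 195 to minute 205 is disjoint → start new block.
minute 225 to minute 255 is disjoint → start new block.
minute 230 to minute 245 overlaps/touches minute 225 to minute 255 → extend to minute 225 to minute 255.
minute 235 to minute 240 overlaps/touches minute 225 to minute 255 → extend to minute 225 to minute 255.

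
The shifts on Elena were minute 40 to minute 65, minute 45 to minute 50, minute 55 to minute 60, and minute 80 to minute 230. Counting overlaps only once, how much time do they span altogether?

Merged: minute 40 to minute 65, minute 80 to minute 230.
Lengths: 25 minutes + 150 minutes = 175 minutes.

175 minutes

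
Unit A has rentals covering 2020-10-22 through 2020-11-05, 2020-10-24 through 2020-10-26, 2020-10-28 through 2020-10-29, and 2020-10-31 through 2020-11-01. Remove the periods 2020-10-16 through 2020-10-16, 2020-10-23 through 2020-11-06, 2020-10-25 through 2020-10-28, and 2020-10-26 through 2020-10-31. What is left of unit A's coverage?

Merge the first list: 2020-10-22 through 2020-11-05.
Merge the second list: 2020-10-16 through 2020-10-16, 2020-10-23 through 2020-11-06.
2020-10-22 through 2020-11-05 \ B = 2020-10-22 through 2020-10-22.

2020-10-22 through 2020-10-22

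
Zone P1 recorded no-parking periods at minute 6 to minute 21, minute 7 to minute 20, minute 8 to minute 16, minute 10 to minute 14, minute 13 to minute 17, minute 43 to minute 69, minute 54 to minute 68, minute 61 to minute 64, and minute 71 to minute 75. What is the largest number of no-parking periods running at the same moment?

Walk the sorted start/end points keeping a running depth.
The depth first hits 5 at minute 13.

5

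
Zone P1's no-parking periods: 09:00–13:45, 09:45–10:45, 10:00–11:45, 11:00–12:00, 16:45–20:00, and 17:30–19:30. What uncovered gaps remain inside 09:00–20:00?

13:45–16:45

The merged coverage is 09:00–13:45, 16:45–20:00.
Uncovered inside 09:00–20:00: 13:45–16:45.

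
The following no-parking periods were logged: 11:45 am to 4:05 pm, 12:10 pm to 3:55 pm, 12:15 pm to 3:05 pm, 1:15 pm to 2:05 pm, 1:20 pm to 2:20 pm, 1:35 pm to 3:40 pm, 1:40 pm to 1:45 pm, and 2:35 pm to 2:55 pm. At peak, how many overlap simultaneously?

Sweep endpoints in order; track running count of active intervals.
Peak of 7 reached at 1:40 pm.

7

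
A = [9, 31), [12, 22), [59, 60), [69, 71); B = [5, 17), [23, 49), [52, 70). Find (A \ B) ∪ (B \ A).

[5, 9) ∪ [17, 23) ∪ [31, 49) ∪ [52, 59) ∪ [60, 69) ∪ [70, 71)

Merge the first list: [9, 31), [59, 60), [69, 71).
Only in the first: [17, 23), [70, 71).
Only in the second: [5, 9), [31, 49), [52, 59), [60, 69).
Together these are the periods covered by exactly one.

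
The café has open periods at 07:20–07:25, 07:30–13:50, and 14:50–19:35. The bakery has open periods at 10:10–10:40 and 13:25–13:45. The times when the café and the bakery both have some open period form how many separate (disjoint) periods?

2

A ∩ B = 10:10–10:40, 13:25–13:45.
That is 2 disjoint pieces.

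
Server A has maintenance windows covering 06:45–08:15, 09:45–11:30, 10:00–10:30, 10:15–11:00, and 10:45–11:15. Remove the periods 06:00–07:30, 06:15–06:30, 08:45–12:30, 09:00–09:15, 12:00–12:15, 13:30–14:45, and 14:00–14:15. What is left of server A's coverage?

07:30–08:15

First set merges to 06:45–08:15, 09:45–11:30.
Second set merges to 06:00–07:30, 08:45–12:30, 13:30–14:45.
06:45–08:15 minus B → 07:30–08:15.
09:45–11:30: fully covered by B → removed.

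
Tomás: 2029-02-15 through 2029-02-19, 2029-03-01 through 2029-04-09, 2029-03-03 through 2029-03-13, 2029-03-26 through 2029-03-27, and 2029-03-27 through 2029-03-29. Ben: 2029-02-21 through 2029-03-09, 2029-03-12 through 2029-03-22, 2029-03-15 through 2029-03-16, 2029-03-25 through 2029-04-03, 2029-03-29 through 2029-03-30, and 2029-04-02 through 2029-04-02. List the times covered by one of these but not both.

Merge the first list: 2029-02-15 through 2029-02-19, 2029-03-01 through 2029-04-09.
Merge the second list: 2029-02-21 through 2029-03-09, 2029-03-12 through 2029-03-22, 2029-03-25 through 2029-04-03.
A \ B = 2029-02-15 through 2029-02-19, 2029-03-10 through 2029-03-11, 2029-03-23 through 2029-03-24, 2029-04-04 through 2029-04-09.
B \ A = 2029-02-21 through 2029-02-28.
Union of the two gives the symmetric difference.

2029-02-15 through 2029-02-19, 2029-02-21 through 2029-02-28, 2029-03-10 through 2029-03-11, 2029-03-23 through 2029-03-24, 2029-04-04 through 2029-04-09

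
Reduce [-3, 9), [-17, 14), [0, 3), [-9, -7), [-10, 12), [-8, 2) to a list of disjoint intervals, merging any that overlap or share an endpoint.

Sort by start: [-17, 14), [-10, 12), [-9, -7), [-8, 2), [-3, 9), [0, 3).
[-10, 12) overlaps/touches [-17, 14) → extend to [-17, 14).
[-9, -7) overlaps/touches [-17, 14) → extend to [-17, 14).
[-8, 2) overlaps/touches [-17, 14) → extend to [-17, 14).
[-3, 9) overlaps/touches [-17, 14) → extend to [-17, 14).
[0, 3) overlaps/touches [-17, 14) → extend to [-17, 14).

[-17, 14)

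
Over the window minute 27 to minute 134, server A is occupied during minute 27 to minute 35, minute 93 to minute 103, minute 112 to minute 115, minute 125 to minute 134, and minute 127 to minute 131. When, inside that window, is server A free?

After merging, the occupied span is minute 27 to minute 35, minute 93 to minute 103, minute 112 to minute 115, minute 125 to minute 134.
Complement within minute 27 to minute 134: minute 35 to minute 93, minute 103 to minute 112, minute 115 to minute 125.

minute 35 to minute 93, minute 103 to minute 112, minute 115 to minute 125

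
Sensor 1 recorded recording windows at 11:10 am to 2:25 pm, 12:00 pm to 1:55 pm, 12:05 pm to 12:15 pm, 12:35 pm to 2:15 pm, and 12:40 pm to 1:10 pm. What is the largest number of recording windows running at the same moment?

4

At 12:40 pm, 4 of the intervals are simultaneously active.
No point has more.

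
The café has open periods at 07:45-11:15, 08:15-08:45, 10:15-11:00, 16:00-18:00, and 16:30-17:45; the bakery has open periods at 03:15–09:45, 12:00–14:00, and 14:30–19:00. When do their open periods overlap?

07:45–09:45, 16:00–18:00

A, merged: 07:45–11:15, 16:00–18:00.
07:45–11:15 ∩ B → 07:45–09:45.
16:00–18:00 ∩ B → 16:00–18:00.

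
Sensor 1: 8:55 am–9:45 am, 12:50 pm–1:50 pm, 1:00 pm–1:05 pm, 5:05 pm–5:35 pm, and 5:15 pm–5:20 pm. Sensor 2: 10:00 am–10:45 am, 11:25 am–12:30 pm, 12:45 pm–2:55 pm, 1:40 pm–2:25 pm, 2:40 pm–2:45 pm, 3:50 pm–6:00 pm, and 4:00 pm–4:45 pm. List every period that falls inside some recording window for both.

12:50 pm-1:50 pm, 5:05 pm-5:35 pm

Merge the first list: 8:55 am-9:45 am, 12:50 pm-1:50 pm, 5:05 pm-5:35 pm.
Merge the second list: 10:00 am-10:45 am, 11:25 am-12:30 pm, 12:45 pm-2:55 pm, 3:50 pm-6:00 pm.
8:55 am-9:45 am: no overlap with the second set.
12:50 pm-1:50 pm meets the second set on 12:50 pm-1:50 pm.
5:05 pm-5:35 pm meets the second set on 5:05 pm-5:35 pm.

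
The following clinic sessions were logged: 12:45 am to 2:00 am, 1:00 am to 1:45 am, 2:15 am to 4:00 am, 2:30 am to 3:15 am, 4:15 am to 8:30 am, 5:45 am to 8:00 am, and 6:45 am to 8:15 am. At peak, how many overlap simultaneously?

Walk the sorted start/end points keeping a running depth.
The depth first hits 3 at 6:45 am.

3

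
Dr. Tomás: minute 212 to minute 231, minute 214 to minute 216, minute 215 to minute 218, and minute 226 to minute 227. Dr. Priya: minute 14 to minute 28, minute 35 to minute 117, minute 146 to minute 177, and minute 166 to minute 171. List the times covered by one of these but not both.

minute 14 to minute 28, minute 35 to minute 117, minute 146 to minute 177, minute 212 to minute 231

Merge the first list: minute 212 to minute 231.
Merge the second list: minute 14 to minute 28, minute 35 to minute 117, minute 146 to minute 177.
A but not B: minute 212 to minute 231.
B but not A: minute 14 to minute 28, minute 35 to minute 117, minute 146 to minute 177.
Combining gives A △ B.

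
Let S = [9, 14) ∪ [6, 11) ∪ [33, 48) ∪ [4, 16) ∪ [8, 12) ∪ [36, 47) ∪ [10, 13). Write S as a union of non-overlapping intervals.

[4, 16) ∪ [33, 48)

Sort by start: [4, 16), [6, 11), [8, 12), [9, 14), [10, 13), [33, 48), [36, 47).
[6, 11) overlaps/touches [4, 16) → extend to [4, 16).
[8, 12) overlaps/touches [4, 16) → extend to [4, 16).
[9, 14) overlaps/touches [4, 16) → extend to [4, 16).
[10, 13) overlaps/touches [4, 16) → extend to [4, 16).
[33, 48) is disjoint → start new block.
[36, 47) overlaps/touches [33, 48) → extend to [33, 48).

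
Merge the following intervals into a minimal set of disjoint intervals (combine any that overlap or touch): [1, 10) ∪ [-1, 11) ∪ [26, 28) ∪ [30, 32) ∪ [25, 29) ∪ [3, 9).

Sort by start: [-1, 11), [1, 10), [3, 9), [25, 29), [26, 28), [30, 32).
[1, 10) overlaps/touches [-1, 11) → extend to [-1, 11).
[3, 9) overlaps/touches [-1, 11) → extend to [-1, 11).
[25, 29) is disjoint → start new block.
[26, 28) overlaps/touches [25, 29) → extend to [25, 29).
[30, 32) is disjoint → start new block.

[-1, 11) ∪ [25, 29) ∪ [30, 32)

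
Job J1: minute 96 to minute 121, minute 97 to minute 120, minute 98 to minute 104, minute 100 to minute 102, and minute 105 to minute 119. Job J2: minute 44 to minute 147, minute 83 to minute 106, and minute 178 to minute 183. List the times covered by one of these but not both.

minute 44 to minute 96, minute 121 to minute 147, minute 178 to minute 183

First set merges to minute 96 to minute 121.
Second set merges to minute 44 to minute 147, minute 178 to minute 183.
A \ B = none.
B \ A = minute 44 to minute 96, minute 121 to minute 147, minute 178 to minute 183.
Union of the two gives the symmetric difference.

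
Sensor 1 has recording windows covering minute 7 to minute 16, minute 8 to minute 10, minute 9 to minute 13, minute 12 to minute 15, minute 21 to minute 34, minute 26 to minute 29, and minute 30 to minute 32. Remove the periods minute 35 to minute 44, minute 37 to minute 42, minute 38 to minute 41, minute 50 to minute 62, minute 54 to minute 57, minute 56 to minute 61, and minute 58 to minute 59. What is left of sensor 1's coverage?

First set merges to minute 7 to minute 16, minute 21 to minute 34.
Second set merges to minute 35 to minute 44, minute 50 to minute 62.
minute 7 to minute 16: no B overlap → unchanged.
minute 21 to minute 34: no B overlap → unchanged.

minute 7 to minute 16, minute 21 to minute 34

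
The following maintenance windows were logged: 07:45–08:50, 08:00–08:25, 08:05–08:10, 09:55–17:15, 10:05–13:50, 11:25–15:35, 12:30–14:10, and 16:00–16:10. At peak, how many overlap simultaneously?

Sweep endpoints in order; track running count of active intervals.
Peak of 4 reached at 12:30.

4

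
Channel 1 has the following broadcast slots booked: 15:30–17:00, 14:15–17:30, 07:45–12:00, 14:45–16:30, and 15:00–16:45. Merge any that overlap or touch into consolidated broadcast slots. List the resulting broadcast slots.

Sort by start: 07:45–12:00, 14:15–17:30, 14:45–16:30, 15:00–16:45, 15:30–17:00.
14:15–17:30 is disjoint → start new block.
14:45–16:30 overlaps/touches 14:15–17:30 → extend to 14:15–17:30.
15:00–16:45 overlaps/touches 14:15–17:30 → extend to 14:15–17:30.
15:30–17:00 overlaps/touches 14:15–17:30 → extend to 14:15–17:30.

07:45–12:00, 14:15–17:30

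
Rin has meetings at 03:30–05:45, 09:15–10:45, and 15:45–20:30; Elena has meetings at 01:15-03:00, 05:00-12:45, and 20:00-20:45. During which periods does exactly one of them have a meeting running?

A but not B: 03:30–05:00, 15:45–20:00.
B but not A: 01:15–03:00, 05:45–09:15, 10:45–12:45, 20:30–20:45.
Combining gives A △ B.

01:15–03:00, 03:30–05:00, 05:45–09:15, 10:45–12:45, 15:45–20:00, 20:30–20:45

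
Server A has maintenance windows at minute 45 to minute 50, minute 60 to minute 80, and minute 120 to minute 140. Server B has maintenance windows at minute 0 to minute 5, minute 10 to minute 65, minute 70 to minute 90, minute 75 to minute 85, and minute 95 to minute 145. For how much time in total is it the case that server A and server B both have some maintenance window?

Merge the second list: minute 0 to minute 5, minute 10 to minute 65, minute 70 to minute 90, minute 95 to minute 145.
A ∩ B = minute 45 to minute 50, minute 60 to minute 65, minute 70 to minute 80, minute 120 to minute 140.
Total: 5 minutes + 5 minutes + 10 minutes + 20 minutes = 40 minutes.

40 minutes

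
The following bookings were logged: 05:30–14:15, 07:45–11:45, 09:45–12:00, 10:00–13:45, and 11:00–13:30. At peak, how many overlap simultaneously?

At 11:00, 5 of the intervals are simultaneously active.
No point has more.

5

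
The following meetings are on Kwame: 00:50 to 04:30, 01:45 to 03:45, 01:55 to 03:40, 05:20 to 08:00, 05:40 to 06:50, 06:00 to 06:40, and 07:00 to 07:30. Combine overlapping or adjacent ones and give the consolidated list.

01:45–03:45 overlaps/touches 00:50–04:30 → extend to 00:50–04:30.
01:55–03:40 overlaps/touches 00:50–04:30 → extend to 00:50–04:30.
05:20–08:00 is disjoint → start new block.
05:40–06:50 overlaps/touches 05:20–08:00 → extend to 05:20–08:00.
06:00–06:40 overlaps/touches 05:20–08:00 → extend to 05:20–08:00.
07:00–07:30 overlaps/touches 05:20–08:00 → extend to 05:20–08:00.

00:50–04:30, 05:20–08:00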